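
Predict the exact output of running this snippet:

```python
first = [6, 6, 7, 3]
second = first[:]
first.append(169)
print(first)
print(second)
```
[6, 6, 7, 3, 169]
[6, 6, 7, 3]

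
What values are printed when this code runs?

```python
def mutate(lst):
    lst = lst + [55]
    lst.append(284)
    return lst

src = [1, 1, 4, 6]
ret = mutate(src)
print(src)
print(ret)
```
[1, 1, 4, 6]
[1, 1, 4, 6, 55, 284]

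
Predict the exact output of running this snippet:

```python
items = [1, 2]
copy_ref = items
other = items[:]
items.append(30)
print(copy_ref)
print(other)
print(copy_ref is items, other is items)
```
[1, 2, 30]
[1, 2]
True False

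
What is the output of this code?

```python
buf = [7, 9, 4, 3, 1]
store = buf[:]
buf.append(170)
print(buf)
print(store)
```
[7, 9, 4, 3, 1, 170]
[7, 9, 4, 3, 1]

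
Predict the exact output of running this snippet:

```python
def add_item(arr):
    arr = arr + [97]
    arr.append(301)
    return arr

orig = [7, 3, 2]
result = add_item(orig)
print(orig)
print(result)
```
[7, 3, 2]
[7, 3, 2, 97, 301]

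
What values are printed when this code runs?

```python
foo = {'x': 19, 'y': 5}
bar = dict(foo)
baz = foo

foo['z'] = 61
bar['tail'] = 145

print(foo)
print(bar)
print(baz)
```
{'x': 19, 'y': 5, 'z': 61}
{'x': 19, 'y': 5, 'tail': 145}
{'x': 19, 'y': 5, 'z': 61}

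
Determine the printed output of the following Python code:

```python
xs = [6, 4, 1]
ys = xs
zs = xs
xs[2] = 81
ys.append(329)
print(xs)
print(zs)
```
[6, 4, 81, 329]
[6, 4, 81, 329]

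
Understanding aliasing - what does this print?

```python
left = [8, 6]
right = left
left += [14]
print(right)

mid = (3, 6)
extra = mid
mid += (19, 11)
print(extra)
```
[8, 6, 14]
(3, 6)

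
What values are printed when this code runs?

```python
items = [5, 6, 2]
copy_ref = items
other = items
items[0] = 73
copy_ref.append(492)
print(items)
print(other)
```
[73, 6, 2, 492]
[73, 6, 2, 492]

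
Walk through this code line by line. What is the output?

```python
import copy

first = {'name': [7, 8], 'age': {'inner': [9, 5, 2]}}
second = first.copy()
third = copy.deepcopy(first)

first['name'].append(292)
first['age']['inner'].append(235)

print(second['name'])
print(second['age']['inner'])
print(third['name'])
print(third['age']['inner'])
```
[7, 8, 292]
[9, 5, 2, 235]
[7, 8]
[9, 5, 2]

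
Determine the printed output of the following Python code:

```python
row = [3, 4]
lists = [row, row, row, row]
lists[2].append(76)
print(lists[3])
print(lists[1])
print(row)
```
[3, 4, 76]
[3, 4, 76]
[3, 4, 76]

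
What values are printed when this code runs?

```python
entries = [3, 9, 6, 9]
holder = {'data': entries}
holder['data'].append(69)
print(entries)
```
[3, 9, 6, 9, 69]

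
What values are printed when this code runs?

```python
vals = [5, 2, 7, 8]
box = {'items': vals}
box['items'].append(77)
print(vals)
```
[5, 2, 7, 8, 77]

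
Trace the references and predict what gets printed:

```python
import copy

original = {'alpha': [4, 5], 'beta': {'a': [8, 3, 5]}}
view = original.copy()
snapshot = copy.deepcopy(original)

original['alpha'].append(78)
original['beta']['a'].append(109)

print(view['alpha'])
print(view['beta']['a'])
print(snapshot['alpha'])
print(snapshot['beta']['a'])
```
[4, 5, 78]
[8, 3, 5, 109]
[4, 5]
[8, 3, 5]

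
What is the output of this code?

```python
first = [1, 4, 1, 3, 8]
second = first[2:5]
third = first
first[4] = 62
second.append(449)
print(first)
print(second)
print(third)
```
[1, 4, 1, 3, 62]
[1, 3, 8, 449]
[1, 4, 1, 3, 62]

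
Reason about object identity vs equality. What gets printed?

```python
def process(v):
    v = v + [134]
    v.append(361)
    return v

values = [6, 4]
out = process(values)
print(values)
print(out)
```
[6, 4]
[6, 4, 134, 361]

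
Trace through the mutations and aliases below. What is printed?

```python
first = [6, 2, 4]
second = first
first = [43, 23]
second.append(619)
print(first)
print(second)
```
[43, 23]
[6, 2, 4, 619]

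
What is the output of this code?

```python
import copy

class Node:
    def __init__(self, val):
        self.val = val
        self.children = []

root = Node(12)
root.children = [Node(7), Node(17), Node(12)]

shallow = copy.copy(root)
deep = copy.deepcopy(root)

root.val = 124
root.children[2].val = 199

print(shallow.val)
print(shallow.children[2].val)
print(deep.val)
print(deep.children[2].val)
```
12
199
12
12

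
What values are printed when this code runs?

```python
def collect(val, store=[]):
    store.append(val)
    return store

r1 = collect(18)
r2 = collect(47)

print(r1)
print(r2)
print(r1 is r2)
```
[18, 47]
[18, 47]
True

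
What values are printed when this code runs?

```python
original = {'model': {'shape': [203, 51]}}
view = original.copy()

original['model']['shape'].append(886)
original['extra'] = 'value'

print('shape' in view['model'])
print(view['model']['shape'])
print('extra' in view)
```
True
[203, 51, 886]
False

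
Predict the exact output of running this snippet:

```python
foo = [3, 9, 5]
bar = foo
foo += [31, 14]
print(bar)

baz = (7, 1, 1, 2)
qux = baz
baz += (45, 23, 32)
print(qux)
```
[3, 9, 5, 31, 14]
(7, 1, 1, 2)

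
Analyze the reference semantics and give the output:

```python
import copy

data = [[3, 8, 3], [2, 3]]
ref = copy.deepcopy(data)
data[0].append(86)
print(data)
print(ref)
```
[[3, 8, 3, 86], [2, 3]]
[[3, 8, 3], [2, 3]]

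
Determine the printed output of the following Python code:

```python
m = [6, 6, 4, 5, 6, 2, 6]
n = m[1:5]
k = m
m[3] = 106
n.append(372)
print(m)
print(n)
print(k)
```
[6, 6, 4, 106, 6, 2, 6]
[6, 4, 5, 6, 372]
[6, 6, 4, 106, 6, 2, 6]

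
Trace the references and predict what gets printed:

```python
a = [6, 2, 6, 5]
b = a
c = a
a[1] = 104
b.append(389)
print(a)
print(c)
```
[6, 104, 6, 5, 389]
[6, 104, 6, 5, 389]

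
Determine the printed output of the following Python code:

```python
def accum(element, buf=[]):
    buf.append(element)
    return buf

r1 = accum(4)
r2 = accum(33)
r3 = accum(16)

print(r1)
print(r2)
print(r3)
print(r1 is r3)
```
[4, 33, 16]
[4, 33, 16]
[4, 33, 16]
True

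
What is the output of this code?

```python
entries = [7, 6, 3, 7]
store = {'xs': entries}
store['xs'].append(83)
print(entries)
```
[7, 6, 3, 7, 83]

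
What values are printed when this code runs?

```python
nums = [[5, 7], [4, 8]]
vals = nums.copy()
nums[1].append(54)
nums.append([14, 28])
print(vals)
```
[[5, 7], [4, 8, 54]]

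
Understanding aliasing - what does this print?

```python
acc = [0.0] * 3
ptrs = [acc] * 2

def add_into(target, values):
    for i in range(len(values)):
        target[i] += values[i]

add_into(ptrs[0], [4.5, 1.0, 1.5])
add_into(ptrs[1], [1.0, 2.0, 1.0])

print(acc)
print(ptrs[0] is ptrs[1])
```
[5.5, 3.0, 2.5]
True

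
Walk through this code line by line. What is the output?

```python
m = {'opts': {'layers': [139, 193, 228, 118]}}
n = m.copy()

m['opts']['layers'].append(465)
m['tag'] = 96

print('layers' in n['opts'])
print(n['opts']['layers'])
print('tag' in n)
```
True
[139, 193, 228, 118, 465]
False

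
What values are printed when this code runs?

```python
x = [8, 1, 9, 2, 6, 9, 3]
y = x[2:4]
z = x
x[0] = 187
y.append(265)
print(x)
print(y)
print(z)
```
[187, 1, 9, 2, 6, 9, 3]
[9, 2, 265]
[187, 1, 9, 2, 6, 9, 3]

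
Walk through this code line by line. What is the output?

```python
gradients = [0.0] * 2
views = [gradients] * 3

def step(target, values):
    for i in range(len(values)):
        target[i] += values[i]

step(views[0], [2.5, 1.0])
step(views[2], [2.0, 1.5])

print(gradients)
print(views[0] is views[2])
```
[4.5, 2.5]
True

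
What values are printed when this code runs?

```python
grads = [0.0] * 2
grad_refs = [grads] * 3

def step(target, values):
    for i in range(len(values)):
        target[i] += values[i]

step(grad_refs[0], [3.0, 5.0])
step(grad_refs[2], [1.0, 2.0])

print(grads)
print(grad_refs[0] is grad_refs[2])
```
[4.0, 7.0]
True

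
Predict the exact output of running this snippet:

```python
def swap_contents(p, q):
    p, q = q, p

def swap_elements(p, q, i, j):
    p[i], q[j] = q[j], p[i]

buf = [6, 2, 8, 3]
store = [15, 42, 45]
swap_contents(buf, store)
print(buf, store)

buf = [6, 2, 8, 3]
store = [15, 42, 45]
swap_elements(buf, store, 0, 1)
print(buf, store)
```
[6, 2, 8, 3] [15, 42, 45]
[42, 2, 8, 3] [15, 6, 45]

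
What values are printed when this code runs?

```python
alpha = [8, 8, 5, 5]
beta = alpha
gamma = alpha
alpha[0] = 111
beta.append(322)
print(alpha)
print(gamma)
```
[111, 8, 5, 5, 322]
[111, 8, 5, 5, 322]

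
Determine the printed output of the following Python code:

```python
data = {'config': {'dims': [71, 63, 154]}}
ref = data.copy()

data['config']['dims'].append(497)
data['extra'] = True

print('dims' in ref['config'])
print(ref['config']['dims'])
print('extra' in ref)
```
True
[71, 63, 154, 497]
False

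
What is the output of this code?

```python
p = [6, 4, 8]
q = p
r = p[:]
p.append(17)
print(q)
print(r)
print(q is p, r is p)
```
[6, 4, 8, 17]
[6, 4, 8]
True False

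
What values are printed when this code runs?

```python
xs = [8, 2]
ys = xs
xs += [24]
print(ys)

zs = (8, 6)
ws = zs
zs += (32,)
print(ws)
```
[8, 2, 24]
(8, 6)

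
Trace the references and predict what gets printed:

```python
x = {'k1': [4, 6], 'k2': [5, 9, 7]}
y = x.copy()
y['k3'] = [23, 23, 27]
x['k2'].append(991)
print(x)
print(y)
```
{'k1': [4, 6], 'k2': [5, 9, 7, 991]}
{'k1': [4, 6], 'k2': [5, 9, 7, 991], 'k3': [23, 23, 27]}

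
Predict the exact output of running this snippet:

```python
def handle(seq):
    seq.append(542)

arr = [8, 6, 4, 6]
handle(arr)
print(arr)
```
[8, 6, 4, 6, 542]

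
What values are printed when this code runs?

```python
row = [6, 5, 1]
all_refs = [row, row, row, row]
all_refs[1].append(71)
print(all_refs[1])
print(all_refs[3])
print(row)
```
[6, 5, 1, 71]
[6, 5, 1, 71]
[6, 5, 1, 71]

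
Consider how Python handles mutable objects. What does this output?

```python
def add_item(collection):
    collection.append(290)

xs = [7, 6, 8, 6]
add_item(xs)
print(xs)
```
[7, 6, 8, 6, 290]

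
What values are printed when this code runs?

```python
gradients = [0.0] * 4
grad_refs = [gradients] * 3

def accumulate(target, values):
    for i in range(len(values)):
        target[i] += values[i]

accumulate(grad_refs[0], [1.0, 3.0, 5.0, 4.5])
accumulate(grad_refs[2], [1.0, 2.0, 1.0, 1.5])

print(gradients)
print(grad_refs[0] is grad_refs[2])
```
[2.0, 5.0, 6.0, 6.0]
True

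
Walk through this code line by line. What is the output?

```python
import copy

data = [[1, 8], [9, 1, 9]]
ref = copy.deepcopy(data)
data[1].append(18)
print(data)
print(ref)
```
[[1, 8], [9, 1, 9, 18]]
[[1, 8], [9, 1, 9]]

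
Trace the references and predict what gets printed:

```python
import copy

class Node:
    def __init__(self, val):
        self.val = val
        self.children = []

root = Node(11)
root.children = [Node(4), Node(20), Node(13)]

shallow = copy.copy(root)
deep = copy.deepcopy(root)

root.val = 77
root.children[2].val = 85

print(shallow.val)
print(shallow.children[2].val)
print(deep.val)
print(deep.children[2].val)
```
11
85
11
13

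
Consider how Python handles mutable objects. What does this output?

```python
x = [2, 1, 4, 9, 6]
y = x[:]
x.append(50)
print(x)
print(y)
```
[2, 1, 4, 9, 6, 50]
[2, 1, 4, 9, 6]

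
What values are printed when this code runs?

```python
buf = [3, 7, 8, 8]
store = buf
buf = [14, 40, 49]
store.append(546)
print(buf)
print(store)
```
[14, 40, 49]
[3, 7, 8, 8, 546]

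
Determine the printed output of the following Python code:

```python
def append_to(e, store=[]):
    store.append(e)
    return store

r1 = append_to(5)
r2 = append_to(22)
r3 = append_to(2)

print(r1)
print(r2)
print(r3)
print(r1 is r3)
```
[5, 22, 2]
[5, 22, 2]
[5, 22, 2]
True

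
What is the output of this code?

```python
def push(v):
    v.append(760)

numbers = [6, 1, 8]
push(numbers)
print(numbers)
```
[6, 1, 8, 760]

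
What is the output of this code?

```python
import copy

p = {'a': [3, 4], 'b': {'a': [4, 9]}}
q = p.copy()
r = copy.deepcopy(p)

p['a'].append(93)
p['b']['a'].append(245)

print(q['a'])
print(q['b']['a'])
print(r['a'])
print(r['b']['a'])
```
[3, 4, 93]
[4, 9, 245]
[3, 4]
[4, 9]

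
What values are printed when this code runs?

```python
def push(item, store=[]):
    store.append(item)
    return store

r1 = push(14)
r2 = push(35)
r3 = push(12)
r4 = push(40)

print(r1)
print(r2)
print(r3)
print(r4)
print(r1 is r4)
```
[14, 35, 12, 40]
[14, 35, 12, 40]
[14, 35, 12, 40]
[14, 35, 12, 40]
True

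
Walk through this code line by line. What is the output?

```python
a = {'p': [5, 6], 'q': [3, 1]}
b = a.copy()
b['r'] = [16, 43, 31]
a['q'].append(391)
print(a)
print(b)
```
{'p': [5, 6], 'q': [3, 1, 391]}
{'p': [5, 6], 'q': [3, 1, 391], 'r': [16, 43, 31]}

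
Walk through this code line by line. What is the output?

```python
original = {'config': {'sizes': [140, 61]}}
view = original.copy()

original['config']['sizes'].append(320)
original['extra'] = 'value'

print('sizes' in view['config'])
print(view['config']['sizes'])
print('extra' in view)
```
True
[140, 61, 320]
False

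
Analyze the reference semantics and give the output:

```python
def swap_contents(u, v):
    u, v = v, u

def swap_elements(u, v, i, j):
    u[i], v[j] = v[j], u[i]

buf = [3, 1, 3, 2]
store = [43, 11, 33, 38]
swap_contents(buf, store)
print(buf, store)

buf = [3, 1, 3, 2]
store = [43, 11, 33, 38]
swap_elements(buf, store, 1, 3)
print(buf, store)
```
[3, 1, 3, 2] [43, 11, 33, 38]
[3, 38, 3, 2] [43, 11, 33, 1]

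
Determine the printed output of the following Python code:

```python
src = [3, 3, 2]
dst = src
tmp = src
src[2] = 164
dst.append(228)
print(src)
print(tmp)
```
[3, 3, 164, 228]
[3, 3, 164, 228]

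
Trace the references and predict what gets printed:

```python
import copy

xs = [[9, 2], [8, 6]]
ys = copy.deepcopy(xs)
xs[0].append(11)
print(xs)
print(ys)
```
[[9, 2, 11], [8, 6]]
[[9, 2], [8, 6]]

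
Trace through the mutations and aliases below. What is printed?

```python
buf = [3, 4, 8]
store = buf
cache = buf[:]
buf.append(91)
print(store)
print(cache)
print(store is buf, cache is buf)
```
[3, 4, 8, 91]
[3, 4, 8]
True False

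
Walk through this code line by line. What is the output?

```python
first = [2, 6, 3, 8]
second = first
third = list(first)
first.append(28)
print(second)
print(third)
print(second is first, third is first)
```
[2, 6, 3, 8, 28]
[2, 6, 3, 8]
True False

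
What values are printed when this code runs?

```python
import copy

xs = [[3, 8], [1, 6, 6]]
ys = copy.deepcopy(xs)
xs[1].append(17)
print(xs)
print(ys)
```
[[3, 8], [1, 6, 6, 17]]
[[3, 8], [1, 6, 6]]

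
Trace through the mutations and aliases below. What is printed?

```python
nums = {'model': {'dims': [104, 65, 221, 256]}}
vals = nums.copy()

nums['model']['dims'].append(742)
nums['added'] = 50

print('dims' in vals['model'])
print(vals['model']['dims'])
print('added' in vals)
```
True
[104, 65, 221, 256, 742]
False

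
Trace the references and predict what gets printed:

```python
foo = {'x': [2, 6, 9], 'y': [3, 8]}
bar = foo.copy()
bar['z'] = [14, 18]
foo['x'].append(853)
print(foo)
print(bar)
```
{'x': [2, 6, 9, 853], 'y': [3, 8]}
{'x': [2, 6, 9, 853], 'y': [3, 8], 'z': [14, 18]}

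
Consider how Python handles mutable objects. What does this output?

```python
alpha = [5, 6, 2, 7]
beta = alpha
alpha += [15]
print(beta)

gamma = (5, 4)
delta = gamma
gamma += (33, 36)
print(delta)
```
[5, 6, 2, 7, 15]
(5, 4)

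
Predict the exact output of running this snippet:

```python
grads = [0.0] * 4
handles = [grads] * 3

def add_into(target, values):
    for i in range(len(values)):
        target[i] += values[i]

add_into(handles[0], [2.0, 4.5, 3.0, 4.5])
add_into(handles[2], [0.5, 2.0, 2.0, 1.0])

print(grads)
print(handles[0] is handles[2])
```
[2.5, 6.5, 5.0, 5.5]
True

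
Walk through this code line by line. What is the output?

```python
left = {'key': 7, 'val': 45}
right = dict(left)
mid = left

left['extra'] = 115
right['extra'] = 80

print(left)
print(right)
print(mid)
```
{'key': 7, 'val': 45, 'extra': 115}
{'key': 7, 'val': 45, 'extra': 80}
{'key': 7, 'val': 45, 'extra': 115}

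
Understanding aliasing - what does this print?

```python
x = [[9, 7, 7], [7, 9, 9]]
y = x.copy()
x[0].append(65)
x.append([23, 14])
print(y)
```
[[9, 7, 7, 65], [7, 9, 9]]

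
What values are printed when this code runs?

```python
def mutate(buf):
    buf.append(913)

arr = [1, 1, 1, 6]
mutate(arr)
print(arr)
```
[1, 1, 1, 6, 913]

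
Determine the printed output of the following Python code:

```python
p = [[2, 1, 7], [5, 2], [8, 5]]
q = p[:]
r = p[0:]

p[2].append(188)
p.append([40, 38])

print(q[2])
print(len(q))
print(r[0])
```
[8, 5, 188]
3
[2, 1, 7]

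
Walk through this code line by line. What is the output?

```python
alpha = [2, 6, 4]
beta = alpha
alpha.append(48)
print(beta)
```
[2, 6, 4, 48]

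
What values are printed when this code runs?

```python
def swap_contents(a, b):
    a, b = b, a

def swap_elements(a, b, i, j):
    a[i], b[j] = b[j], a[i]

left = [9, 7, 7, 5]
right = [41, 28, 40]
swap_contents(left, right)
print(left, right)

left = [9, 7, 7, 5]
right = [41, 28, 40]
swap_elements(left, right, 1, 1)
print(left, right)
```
[9, 7, 7, 5] [41, 28, 40]
[9, 28, 7, 5] [41, 7, 40]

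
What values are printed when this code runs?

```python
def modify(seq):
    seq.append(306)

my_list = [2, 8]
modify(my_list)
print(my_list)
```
[2, 8, 306]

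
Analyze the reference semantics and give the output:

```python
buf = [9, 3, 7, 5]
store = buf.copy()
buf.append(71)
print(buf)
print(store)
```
[9, 3, 7, 5, 71]
[9, 3, 7, 5]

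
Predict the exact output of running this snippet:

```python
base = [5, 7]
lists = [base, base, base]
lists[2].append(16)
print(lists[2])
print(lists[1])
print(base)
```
[5, 7, 16]
[5, 7, 16]
[5, 7, 16]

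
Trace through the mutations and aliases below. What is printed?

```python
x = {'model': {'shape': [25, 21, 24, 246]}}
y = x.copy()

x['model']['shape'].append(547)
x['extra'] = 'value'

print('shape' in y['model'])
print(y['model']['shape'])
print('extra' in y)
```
True
[25, 21, 24, 246, 547]
False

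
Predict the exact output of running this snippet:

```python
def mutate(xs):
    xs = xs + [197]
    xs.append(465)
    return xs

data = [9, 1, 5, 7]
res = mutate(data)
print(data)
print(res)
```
[9, 1, 5, 7]
[9, 1, 5, 7, 197, 465]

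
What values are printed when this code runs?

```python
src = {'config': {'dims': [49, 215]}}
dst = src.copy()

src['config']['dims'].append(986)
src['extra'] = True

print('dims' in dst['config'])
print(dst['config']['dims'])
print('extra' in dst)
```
True
[49, 215, 986]
False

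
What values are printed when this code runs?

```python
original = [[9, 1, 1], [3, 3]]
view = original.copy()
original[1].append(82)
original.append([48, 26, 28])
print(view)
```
[[9, 1, 1], [3, 3, 82]]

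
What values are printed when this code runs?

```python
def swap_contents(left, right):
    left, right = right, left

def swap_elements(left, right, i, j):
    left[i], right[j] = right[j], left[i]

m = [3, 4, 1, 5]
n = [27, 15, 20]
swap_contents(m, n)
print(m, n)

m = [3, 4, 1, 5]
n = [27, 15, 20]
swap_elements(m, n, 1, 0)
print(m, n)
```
[3, 4, 1, 5] [27, 15, 20]
[3, 27, 1, 5] [4, 15, 20]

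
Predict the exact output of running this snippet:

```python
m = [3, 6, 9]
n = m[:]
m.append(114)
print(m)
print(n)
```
[3, 6, 9, 114]
[3, 6, 9]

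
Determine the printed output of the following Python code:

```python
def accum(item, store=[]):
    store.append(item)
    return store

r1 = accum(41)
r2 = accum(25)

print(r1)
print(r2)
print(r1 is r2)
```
[41, 25]
[41, 25]
True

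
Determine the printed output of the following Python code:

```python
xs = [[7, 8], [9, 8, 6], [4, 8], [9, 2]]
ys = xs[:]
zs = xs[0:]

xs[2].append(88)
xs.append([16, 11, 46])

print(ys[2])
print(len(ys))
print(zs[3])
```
[4, 8, 88]
4
[9, 2]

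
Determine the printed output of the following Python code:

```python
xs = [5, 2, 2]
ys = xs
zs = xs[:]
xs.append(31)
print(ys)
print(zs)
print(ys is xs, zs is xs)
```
[5, 2, 2, 31]
[5, 2, 2]
True False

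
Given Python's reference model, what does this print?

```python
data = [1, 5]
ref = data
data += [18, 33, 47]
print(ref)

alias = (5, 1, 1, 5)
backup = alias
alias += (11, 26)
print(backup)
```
[1, 5, 18, 33, 47]
(5, 1, 1, 5)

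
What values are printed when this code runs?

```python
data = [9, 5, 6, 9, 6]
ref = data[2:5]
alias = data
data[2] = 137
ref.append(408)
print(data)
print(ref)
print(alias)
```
[9, 5, 137, 9, 6]
[6, 9, 6, 408]
[9, 5, 137, 9, 6]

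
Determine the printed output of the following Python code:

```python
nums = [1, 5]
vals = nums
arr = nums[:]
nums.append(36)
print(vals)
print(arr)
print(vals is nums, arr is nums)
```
[1, 5, 36]
[1, 5]
True False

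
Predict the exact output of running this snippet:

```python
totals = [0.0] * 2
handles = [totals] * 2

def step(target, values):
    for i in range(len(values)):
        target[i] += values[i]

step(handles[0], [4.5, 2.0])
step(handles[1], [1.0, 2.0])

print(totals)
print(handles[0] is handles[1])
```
[5.5, 4.0]
True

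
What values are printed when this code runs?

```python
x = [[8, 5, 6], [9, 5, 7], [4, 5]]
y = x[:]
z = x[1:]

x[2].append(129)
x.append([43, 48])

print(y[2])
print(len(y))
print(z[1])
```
[4, 5, 129]
3
[4, 5, 129]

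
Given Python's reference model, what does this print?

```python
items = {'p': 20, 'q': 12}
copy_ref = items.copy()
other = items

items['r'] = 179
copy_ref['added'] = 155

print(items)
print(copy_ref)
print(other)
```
{'p': 20, 'q': 12, 'r': 179}
{'p': 20, 'q': 12, 'added': 155}
{'p': 20, 'q': 12, 'r': 179}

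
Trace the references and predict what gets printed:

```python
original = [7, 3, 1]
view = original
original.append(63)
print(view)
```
[7, 3, 1, 63]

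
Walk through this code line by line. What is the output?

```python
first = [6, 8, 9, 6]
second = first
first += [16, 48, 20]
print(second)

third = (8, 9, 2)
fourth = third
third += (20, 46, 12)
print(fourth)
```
[6, 8, 9, 6, 16, 48, 20]
(8, 9, 2)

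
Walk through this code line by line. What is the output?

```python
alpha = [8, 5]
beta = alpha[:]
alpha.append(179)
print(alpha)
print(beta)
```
[8, 5, 179]
[8, 5]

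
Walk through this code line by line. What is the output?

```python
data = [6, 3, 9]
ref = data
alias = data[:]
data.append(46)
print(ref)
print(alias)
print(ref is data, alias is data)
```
[6, 3, 9, 46]
[6, 3, 9]
True False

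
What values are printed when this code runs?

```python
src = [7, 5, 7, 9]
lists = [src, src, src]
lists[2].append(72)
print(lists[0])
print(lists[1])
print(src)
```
[7, 5, 7, 9, 72]
[7, 5, 7, 9, 72]
[7, 5, 7, 9, 72]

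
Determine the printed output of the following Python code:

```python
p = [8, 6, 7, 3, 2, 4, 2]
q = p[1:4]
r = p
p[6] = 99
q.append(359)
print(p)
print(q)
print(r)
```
[8, 6, 7, 3, 2, 4, 99]
[6, 7, 3, 359]
[8, 6, 7, 3, 2, 4, 99]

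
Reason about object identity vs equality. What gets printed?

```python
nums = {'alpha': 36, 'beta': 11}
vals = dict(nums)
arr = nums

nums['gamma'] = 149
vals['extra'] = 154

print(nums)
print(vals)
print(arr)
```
{'alpha': 36, 'beta': 11, 'gamma': 149}
{'alpha': 36, 'beta': 11, 'extra': 154}
{'alpha': 36, 'beta': 11, 'gamma': 149}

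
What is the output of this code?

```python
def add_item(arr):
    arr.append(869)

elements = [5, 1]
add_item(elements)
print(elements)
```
[5, 1, 869]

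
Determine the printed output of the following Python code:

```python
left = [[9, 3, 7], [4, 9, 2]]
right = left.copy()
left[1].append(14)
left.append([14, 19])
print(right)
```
[[9, 3, 7], [4, 9, 2, 14]]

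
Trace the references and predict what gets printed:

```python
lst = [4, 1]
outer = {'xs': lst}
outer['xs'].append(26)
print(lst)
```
[4, 1, 26]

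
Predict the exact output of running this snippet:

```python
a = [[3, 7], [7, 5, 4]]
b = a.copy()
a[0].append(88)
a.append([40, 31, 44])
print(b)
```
[[3, 7, 88], [7, 5, 4]]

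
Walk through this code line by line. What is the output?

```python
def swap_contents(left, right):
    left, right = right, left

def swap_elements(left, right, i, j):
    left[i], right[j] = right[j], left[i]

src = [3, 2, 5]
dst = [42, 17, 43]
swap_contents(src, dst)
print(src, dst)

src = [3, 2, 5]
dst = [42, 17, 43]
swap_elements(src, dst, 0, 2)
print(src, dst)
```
[3, 2, 5] [42, 17, 43]
[43, 2, 5] [42, 17, 3]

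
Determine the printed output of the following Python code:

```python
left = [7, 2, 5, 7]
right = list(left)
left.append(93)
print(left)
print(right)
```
[7, 2, 5, 7, 93]
[7, 2, 5, 7]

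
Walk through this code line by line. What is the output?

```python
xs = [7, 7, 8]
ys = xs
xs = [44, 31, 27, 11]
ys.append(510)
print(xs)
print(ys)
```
[44, 31, 27, 11]
[7, 7, 8, 510]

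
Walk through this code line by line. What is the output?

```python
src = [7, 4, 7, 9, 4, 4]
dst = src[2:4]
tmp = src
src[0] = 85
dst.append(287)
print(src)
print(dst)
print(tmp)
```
[85, 4, 7, 9, 4, 4]
[7, 9, 287]
[85, 4, 7, 9, 4, 4]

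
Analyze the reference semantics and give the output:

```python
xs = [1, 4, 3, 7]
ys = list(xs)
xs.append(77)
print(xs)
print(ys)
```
[1, 4, 3, 7, 77]
[1, 4, 3, 7]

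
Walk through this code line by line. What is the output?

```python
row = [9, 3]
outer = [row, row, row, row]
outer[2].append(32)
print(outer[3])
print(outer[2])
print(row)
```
[9, 3, 32]
[9, 3, 32]
[9, 3, 32]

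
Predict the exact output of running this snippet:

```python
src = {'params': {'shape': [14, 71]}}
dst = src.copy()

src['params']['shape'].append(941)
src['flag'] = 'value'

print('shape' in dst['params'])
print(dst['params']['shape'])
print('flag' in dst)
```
True
[14, 71, 941]
False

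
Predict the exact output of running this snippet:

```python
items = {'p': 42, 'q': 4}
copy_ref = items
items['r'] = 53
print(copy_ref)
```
{'p': 42, 'q': 4, 'r': 53}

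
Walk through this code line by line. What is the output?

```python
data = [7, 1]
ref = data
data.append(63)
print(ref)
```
[7, 1, 63]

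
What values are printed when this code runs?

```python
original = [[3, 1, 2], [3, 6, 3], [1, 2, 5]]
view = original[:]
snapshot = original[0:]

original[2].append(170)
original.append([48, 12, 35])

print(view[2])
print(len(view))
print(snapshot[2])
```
[1, 2, 5, 170]
3
[1, 2, 5, 170]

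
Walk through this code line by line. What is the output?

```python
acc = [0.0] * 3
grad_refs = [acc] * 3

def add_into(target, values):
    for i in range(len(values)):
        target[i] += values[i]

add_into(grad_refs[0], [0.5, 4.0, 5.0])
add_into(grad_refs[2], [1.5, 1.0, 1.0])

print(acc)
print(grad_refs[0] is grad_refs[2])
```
[2.0, 5.0, 6.0]
True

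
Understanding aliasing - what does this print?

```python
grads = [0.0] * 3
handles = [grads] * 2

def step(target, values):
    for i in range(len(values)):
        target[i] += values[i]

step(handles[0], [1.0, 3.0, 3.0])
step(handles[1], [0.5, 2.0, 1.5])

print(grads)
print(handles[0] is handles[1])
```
[1.5, 5.0, 4.5]
True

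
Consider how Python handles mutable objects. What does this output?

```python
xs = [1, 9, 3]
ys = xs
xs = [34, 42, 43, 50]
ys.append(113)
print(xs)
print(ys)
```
[34, 42, 43, 50]
[1, 9, 3, 113]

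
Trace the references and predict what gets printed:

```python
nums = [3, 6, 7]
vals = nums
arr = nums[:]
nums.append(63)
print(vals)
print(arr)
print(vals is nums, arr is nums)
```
[3, 6, 7, 63]
[3, 6, 7]
True False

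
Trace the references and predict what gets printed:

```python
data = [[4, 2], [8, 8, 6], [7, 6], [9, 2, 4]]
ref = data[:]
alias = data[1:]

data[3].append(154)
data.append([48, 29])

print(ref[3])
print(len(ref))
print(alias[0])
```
[9, 2, 4, 154]
4
[8, 8, 6]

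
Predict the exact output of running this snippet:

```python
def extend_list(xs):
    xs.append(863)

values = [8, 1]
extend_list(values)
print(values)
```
[8, 1, 863]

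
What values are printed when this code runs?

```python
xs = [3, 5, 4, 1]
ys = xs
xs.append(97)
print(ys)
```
[3, 5, 4, 1, 97]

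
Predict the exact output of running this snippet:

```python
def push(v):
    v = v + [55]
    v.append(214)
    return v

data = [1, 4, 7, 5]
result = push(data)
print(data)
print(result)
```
[1, 4, 7, 5]
[1, 4, 7, 5, 55, 214]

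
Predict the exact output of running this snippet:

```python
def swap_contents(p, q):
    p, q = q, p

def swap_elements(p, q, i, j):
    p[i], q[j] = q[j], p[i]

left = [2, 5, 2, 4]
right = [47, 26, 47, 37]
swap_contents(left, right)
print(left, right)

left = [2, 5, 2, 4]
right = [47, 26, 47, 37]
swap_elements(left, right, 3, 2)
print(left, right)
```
[2, 5, 2, 4] [47, 26, 47, 37]
[2, 5, 2, 47] [47, 26, 4, 37]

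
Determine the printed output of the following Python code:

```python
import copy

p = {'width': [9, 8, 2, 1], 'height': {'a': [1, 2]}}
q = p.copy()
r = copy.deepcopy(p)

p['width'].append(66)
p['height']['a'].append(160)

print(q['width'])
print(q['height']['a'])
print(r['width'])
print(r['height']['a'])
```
[9, 8, 2, 1, 66]
[1, 2, 160]
[9, 8, 2, 1]
[1, 2]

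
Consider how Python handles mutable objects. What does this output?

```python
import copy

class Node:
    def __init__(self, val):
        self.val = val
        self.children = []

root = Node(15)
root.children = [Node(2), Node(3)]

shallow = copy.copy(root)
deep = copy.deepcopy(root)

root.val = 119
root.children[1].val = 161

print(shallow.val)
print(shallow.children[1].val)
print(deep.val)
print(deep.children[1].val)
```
15
161
15
3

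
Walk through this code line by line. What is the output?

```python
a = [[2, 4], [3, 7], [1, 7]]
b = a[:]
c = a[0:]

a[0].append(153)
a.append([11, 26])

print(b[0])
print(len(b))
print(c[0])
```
[2, 4, 153]
3
[2, 4, 153]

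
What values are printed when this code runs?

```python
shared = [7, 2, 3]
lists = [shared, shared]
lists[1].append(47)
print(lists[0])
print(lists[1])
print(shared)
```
[7, 2, 3, 47]
[7, 2, 3, 47]
[7, 2, 3, 47]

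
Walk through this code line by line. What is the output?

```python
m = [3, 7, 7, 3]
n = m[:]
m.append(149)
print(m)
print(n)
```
[3, 7, 7, 3, 149]
[3, 7, 7, 3]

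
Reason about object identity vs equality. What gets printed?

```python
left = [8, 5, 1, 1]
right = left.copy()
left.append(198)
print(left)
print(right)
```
[8, 5, 1, 1, 198]
[8, 5, 1, 1]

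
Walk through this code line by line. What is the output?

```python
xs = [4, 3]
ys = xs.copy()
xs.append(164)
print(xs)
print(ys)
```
[4, 3, 164]
[4, 3]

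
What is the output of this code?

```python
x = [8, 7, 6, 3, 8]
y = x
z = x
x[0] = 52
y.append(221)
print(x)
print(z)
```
[52, 7, 6, 3, 8, 221]
[52, 7, 6, 3, 8, 221]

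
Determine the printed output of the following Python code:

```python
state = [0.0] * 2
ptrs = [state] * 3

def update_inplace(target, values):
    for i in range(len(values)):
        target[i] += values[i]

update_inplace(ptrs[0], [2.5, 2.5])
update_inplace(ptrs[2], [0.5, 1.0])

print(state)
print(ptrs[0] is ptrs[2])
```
[3.0, 3.5]
True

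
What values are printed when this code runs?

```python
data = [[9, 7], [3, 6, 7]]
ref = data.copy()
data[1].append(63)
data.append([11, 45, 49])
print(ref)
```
[[9, 7], [3, 6, 7, 63]]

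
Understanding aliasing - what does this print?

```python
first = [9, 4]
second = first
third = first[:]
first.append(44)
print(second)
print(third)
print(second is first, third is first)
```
[9, 4, 44]
[9, 4]
True False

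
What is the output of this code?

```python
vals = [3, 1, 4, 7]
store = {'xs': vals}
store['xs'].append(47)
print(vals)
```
[3, 1, 4, 7, 47]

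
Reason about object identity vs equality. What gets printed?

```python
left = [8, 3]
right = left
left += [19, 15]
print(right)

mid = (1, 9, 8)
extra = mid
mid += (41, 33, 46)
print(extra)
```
[8, 3, 19, 15]
(1, 9, 8)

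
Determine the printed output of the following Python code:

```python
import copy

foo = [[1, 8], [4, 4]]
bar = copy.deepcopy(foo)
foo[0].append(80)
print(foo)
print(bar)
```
[[1, 8, 80], [4, 4]]
[[1, 8], [4, 4]]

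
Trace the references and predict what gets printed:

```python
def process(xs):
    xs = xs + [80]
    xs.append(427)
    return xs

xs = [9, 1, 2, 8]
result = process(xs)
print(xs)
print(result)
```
[9, 1, 2, 8]
[9, 1, 2, 8, 80, 427]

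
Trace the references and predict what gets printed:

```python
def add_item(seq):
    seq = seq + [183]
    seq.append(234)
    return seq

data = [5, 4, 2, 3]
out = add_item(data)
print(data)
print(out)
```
[5, 4, 2, 3]
[5, 4, 2, 3, 183, 234]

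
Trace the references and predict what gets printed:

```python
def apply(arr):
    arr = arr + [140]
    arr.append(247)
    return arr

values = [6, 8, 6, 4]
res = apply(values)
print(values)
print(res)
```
[6, 8, 6, 4]
[6, 8, 6, 4, 140, 247]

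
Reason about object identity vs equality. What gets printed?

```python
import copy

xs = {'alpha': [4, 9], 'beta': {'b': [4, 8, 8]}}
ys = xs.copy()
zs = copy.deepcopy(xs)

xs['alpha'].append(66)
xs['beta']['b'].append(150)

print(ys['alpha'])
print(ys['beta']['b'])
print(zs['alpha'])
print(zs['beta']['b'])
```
[4, 9, 66]
[4, 8, 8, 150]
[4, 9]
[4, 8, 8]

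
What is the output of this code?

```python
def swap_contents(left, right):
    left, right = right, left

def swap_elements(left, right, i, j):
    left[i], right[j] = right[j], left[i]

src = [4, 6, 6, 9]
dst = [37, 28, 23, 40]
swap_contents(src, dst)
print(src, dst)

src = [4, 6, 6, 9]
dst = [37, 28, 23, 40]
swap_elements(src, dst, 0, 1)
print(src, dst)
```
[4, 6, 6, 9] [37, 28, 23, 40]
[28, 6, 6, 9] [37, 4, 23, 40]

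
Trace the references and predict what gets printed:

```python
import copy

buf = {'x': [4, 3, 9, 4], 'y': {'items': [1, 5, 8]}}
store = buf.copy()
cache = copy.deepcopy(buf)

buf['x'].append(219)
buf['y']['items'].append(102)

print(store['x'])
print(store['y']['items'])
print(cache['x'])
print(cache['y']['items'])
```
[4, 3, 9, 4, 219]
[1, 5, 8, 102]
[4, 3, 9, 4]
[1, 5, 8]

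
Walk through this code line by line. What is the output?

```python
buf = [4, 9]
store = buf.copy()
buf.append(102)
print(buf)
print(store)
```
[4, 9, 102]
[4, 9]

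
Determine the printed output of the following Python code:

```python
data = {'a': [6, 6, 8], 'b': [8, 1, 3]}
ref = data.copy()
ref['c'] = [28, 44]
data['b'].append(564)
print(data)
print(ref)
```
{'a': [6, 6, 8], 'b': [8, 1, 3, 564]}
{'a': [6, 6, 8], 'b': [8, 1, 3, 564], 'c': [28, 44]}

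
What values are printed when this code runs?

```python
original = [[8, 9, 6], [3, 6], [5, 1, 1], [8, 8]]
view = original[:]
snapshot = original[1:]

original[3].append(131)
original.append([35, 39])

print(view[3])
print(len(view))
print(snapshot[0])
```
[8, 8, 131]
4
[3, 6]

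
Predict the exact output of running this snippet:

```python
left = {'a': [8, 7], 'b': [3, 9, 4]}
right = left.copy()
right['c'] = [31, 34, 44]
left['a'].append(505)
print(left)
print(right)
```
{'a': [8, 7, 505], 'b': [3, 9, 4]}
{'a': [8, 7, 505], 'b': [3, 9, 4], 'c': [31, 34, 44]}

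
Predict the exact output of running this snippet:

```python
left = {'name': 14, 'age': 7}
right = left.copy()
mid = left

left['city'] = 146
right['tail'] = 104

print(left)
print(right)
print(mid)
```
{'name': 14, 'age': 7, 'city': 146}
{'name': 14, 'age': 7, 'tail': 104}
{'name': 14, 'age': 7, 'city': 146}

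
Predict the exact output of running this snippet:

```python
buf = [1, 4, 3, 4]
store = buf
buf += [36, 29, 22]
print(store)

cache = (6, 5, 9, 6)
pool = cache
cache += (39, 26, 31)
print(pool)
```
[1, 4, 3, 4, 36, 29, 22]
(6, 5, 9, 6)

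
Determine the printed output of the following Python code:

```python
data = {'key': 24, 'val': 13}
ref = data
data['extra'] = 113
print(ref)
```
{'key': 24, 'val': 13, 'extra': 113}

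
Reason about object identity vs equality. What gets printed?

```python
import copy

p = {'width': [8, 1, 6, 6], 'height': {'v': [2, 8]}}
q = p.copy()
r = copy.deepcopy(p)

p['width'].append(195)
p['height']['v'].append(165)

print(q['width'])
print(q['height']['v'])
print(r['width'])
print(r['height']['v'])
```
[8, 1, 6, 6, 195]
[2, 8, 165]
[8, 1, 6, 6]
[2, 8]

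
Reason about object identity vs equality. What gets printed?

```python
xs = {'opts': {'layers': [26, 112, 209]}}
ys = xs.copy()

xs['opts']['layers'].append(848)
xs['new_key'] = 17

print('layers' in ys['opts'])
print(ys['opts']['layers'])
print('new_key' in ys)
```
True
[26, 112, 209, 848]
False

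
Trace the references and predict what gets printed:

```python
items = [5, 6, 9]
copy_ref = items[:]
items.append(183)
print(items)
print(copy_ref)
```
[5, 6, 9, 183]
[5, 6, 9]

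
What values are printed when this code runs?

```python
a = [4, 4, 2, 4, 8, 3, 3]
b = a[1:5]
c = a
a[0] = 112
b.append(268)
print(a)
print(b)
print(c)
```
[112, 4, 2, 4, 8, 3, 3]
[4, 2, 4, 8, 268]
[112, 4, 2, 4, 8, 3, 3]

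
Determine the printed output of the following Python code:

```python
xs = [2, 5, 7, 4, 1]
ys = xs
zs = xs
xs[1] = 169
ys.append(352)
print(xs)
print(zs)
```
[2, 169, 7, 4, 1, 352]
[2, 169, 7, 4, 1, 352]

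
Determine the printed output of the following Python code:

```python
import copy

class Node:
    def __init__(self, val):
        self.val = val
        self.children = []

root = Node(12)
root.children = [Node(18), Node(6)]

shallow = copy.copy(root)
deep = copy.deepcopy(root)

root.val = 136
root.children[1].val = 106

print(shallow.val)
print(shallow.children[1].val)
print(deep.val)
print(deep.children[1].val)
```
12
106
12
6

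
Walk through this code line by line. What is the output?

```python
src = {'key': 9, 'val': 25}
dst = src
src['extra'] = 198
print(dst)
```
{'key': 9, 'val': 25, 'extra': 198}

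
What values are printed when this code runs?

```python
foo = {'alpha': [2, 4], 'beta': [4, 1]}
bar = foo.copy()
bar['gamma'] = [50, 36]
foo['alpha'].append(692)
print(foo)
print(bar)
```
{'alpha': [2, 4, 692], 'beta': [4, 1]}
{'alpha': [2, 4, 692], 'beta': [4, 1], 'gamma': [50, 36]}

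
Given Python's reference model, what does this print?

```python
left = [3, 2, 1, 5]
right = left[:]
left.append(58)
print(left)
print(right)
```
[3, 2, 1, 5, 58]
[3, 2, 1, 5]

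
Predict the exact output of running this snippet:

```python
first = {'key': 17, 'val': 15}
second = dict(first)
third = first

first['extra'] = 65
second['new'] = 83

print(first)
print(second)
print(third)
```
{'key': 17, 'val': 15, 'extra': 65}
{'key': 17, 'val': 15, 'new': 83}
{'key': 17, 'val': 15, 'extra': 65}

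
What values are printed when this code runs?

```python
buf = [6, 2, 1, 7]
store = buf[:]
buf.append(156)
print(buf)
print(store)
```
[6, 2, 1, 7, 156]
[6, 2, 1, 7]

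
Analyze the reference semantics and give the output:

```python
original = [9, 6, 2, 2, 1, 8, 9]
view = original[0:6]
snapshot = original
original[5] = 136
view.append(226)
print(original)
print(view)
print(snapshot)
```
[9, 6, 2, 2, 1, 136, 9]
[9, 6, 2, 2, 1, 8, 226]
[9, 6, 2, 2, 1, 136, 9]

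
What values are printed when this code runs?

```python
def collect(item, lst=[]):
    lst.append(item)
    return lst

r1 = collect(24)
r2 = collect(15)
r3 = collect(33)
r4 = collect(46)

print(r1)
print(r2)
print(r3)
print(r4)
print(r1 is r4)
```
[24, 15, 33, 46]
[24, 15, 33, 46]
[24, 15, 33, 46]
[24, 15, 33, 46]
True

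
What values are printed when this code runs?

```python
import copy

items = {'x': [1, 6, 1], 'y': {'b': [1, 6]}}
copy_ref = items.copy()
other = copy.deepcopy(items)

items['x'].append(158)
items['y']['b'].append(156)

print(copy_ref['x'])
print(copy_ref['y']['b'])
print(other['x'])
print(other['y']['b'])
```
[1, 6, 1, 158]
[1, 6, 156]
[1, 6, 1]
[1, 6]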